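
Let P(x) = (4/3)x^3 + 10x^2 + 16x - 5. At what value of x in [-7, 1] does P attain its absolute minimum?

The derivative is 4x^2 + 20x + 16, which vanishes at x = -4 and x = -1.
Candidates: P(-7) = -253/3; P(-4) = 17/3; P(-1) = -37/3; P(1) = 67/3.
The minimum over the interval is -253/3, attained at x = -7.

-7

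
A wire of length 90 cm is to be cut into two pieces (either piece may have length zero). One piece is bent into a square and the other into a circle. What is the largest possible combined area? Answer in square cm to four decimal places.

644.5775

Let x be the length used for the square. Square side x/4; circle radius (90−x)/(2π).
A(x) = (x/4)² + π·((90−x)/(2π))² = x²/16 + (90−x)²/(4π) for 0 ≤ x ≤ 90. A'(x) = x/8 − (90−x)/(2π) = 0 gives x = 4·90/(π+4) ≈ 50.4089.
A'' > 0, so the interior critical point is a minimum; the maximum is at an endpoint. A(0) = 644.5775 and A(90) = 506.2500, so the largest area is 644.5775.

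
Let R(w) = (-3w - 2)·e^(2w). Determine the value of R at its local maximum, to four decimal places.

Differentiating with the product rule gives R'(w) = (-6w - 7)·e^(2w). Since e^(2w) > 0, the only critical point is w = -7/6.
R''(-7/6) has the same sign as -6 < 0, so this is a local maximum.
R(-7/6) = (3/2)·e^(-7/3) ≈ 0.1455.

0.1455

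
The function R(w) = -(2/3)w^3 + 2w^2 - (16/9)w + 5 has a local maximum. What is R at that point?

Critical points: R'(w) = -2w^2 + 4w - 16/9 vanishes at w = 2/3, 4/3.
R''(w) = -4w + 4. R''(2/3) = 4/3 > 0 ⇒ local minimum; R''(4/3) = -4/3 < 0 ⇒ local maximum.
Thus R has its local maximum at w = 4/3, with value 373/81.

373/81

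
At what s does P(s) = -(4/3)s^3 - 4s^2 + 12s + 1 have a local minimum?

-3

Critical points: P'(s) = -4s^2 - 8s + 12 vanishes at s = -3, 1.
Second-derivative test with P''(s) = -8s - 8: P''(-3) = 16 > 0 ⇒ local minimum; P''(1) = -16 < 0 ⇒ local maximum.
The local minimum is P(-3) = -35.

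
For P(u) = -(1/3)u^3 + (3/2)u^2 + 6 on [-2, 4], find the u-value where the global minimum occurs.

P'(u) = -u^2 + 3u, which vanishes at u = 0 and u = 3.
Compare values at every candidate in [-2, 4]: P(-2) = 44/3,  P(0) = 6,  P(3) = 21/2,  P(4) = 26/3.
So the minimum is P(0) = 6.

0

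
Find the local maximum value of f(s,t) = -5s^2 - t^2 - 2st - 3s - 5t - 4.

∂f/∂s = -10s - 2t - 3 = 0 and ∂f/∂t = -2s - 2t - 5 = 0, so (s, t) = (1/4, -11/4).
The Hessian has f_{ss} = -10, f_{tt} = -2, f_{st} = -2, giving D = 16 > 0 with f_{ss} < 0, so the point is a local maximum.
f(1/4, -11/4) = 5/2.

5/2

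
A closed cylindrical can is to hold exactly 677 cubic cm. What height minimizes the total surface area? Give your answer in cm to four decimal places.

With radius r and height h, πr²h = 677 so h = 677/(πr²), and S(r) = 2πr² + 2πrh = 2πr² + 2·677/r.
S'(r) = 4πr − 2·677/r² = 0 ⇒ r³ = 677/(2π), so r ≈ 4.7585 and h = 2r ≈ 9.5170.
S''(r) = 4π + 4·677/r³ > 0, so this is the minimum; S ≈ 426.8156.

9.5170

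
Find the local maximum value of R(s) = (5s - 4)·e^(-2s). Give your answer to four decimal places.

0.1857

By the product rule, R'(s) = (-10s + 13)·e^(-2s). Since e^(-2s) > 0, the only critical point is s = 13/10.
R''(13/10) has the same sign as -10 < 0, so this is a local maximum.
R(13/10) = (5/2)·e^(-13/5) ≈ 0.1857.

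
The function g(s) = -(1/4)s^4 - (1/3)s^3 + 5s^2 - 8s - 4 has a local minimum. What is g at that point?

-91/12

g'(s) = -s^3 - s^2 + 10s - 8 = 0 at s = -4, 1, 2.
g''(s) = -3s^2 - 2s + 10. g''(-4) = -30 < 0 ⇒ local maximum; g''(1) = 5 > 0 ⇒ local minimum; g''(2) = -6 < 0 ⇒ local maximum.
So the local minimum value is g(1) = -91/12.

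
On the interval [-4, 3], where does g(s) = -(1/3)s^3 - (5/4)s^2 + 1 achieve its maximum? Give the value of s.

-4

Differentiating, g'(s) = -s^2 - (5/2)s; which vanishes at s = -5/2 and s = 0.
Evaluating at the critical points and endpoints: g(-4) = 7/3, g(-5/2) = -77/48, g(0) = 1, g(3) = -77/4.
Hence the absolute maximum is 7/3 at s = -4.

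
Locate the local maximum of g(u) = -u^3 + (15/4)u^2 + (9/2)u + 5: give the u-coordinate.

g'(u) = -3u^2 + (15/2)u + 9/2. Setting g'(u) = 0 gives u ∈ {-1/2, 3}.
Since g''(u) = -6u + 15/2, we get g''(-1/2) = 21/2 > 0 ⇒ local minimum; g''(3) = -21/2 < 0 ⇒ local maximum.
So the local maximum value is g(3) = 101/4.

3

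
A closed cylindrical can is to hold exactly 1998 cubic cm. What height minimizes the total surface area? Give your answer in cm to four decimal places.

With radius r and height h, πr²h = 1998 so h = 1998/(πr²), and S(r) = 2πr² + 2πrh = 2πr² + 2·1998/r.
S'(r) = 4πr − 2·1998/r² = 0 ⇒ r³ = 1998/(2π), so r ≈ 6.8256 and h = 2r ≈ 13.6511.
S''(r) = 4π + 4·1998/r³ > 0, so this is the minimum; S ≈ 878.1692.

13.6511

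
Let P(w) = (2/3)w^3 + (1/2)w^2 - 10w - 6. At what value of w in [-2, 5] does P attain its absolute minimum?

2

Differentiating, P'(w) = 2w^2 + w - 10; whose only zero in [-2, 5] is w = 2.
Compare values at every candidate in [-2, 5]: P(-2) = 32/3,  P(2) = -56/3,  P(5) = 239/6.
So the minimum is P(2) = -56/3.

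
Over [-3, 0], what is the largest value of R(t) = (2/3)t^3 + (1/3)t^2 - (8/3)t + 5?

The derivative is 2t^2 + (2/3)t - 8/3, whose only zero in [-3, 0] is t = -4/3.
Candidates: R(-3) = -2; R(-4/3) = 613/81; R(0) = 5.
The maximum over the interval is 613/81, attained at t = -4/3.

613/81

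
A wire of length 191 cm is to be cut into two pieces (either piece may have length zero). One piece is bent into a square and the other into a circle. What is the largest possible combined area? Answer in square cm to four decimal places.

2903.0657

Let x be the length used for the square. Square side x/4; circle radius (191−x)/(2π).
A(x) = (x/4)² + π·((191−x)/(2π))² = x²/16 + (191−x)²/(4π) for 0 ≤ x ≤ 191. A'(x) = x/8 − (191−x)/(2π) = 0 gives x = 4·191/(π+4) ≈ 106.9789.
A'' > 0, so the interior critical point is a minimum; the maximum is at an endpoint. A(0) = 2903.0657 and A(191) = 2280.0625, so the largest area is 2903.0657.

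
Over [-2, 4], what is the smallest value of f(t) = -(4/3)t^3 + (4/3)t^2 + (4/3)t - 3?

-185/3

Differentiating, f'(t) = -4t^2 + (8/3)t + 4/3; which vanishes at t = -1/3 and t = 1.
Compare values at every candidate in [-2, 4]: f(-2) = 31/3,  f(-1/3) = -263/81,  f(1) = -5/3,  f(4) = -185/3.
The minimum over the interval is -185/3, attained at t = 4.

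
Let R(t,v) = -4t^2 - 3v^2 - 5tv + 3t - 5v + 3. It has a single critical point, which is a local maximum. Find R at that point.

271/23

∂R/∂t = -8t - 5v + 3 = 0 and ∂R/∂v = -5t - 6v - 5 = 0, so (t, v) = (43/23, -55/23).
The Hessian has R_{tt} = -8, R_{vv} = -6, R_{tv} = -5, giving D = 23 > 0 with R_{tt} < 0, so the point is a local maximum.
R(43/23, -55/23) = 271/23.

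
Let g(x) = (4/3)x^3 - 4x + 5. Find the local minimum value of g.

Critical points: g'(x) = 4x^2 - 4 vanishes at x = -1, 1.
g''(x) = 8x. g''(-1) = -8 < 0 ⇒ local maximum; g''(1) = 8 > 0 ⇒ local minimum.
So the local minimum value is g(1) = 7/3.

7/3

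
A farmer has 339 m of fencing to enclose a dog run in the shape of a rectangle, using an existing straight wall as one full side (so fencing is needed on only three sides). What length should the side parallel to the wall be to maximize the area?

339/2

Let the sides perpendicular to the wall have length x and the parallel side y, so 2x + y = 339 and the area is A = xy = x(339 − 2x).
A'(x) = 339 − 4x = 0 gives x = 339/4, and A''(x) = −4 < 0 confirms a maximum.
Then y = 339 − 2·339/4 = 339/2 and A = 114921/8.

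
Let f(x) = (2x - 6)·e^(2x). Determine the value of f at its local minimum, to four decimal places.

-148.4132

f'(x) = 2·e^(2x) + (2x - 6)·2·e^(2x) = (4x - 10)·e^(2x). Since e^(2x) > 0, the only critical point is x = 5/2.
f''(5/2) has the same sign as 4 > 0, so this is a local minimum.
f(5/2) = (-1)·e^(5) ≈ -148.4132.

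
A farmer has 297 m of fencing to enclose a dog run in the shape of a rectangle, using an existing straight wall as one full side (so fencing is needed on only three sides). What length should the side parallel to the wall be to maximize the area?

297/2

Let the sides perpendicular to the wall have length x and the parallel side y, so 2x + y = 297 and the area is A = xy = x(297 − 2x).
A'(x) = 297 − 4x = 0 gives x = 297/4, and A''(x) = −4 < 0 confirms a maximum.
Then y = 297 − 2·297/4 = 297/2 and A = 88209/8.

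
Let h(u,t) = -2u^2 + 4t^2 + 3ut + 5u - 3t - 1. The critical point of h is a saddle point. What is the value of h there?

86/41

∂h/∂u = -4u + 3t + 5 = 0 and ∂h/∂t = 3u + 8t - 3 = 0, so (u, t) = (49/41, -3/41).
The Hessian has h_{uu} = -4, h_{tt} = 8, h_{ut} = 3, giving D = -41 < 0, so the point is a saddle point.
h(49/41, -3/41) = 86/41.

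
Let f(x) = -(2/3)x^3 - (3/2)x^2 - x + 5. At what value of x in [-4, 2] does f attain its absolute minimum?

2

f'(x) = -2x^2 - 3x - 1, which vanishes at x = -1 and x = -1/2.
Evaluating at the critical points and endpoints: f(-4) = 83/3, f(-1) = 31/6, f(-1/2) = 125/24, f(2) = -25/3.
Hence the absolute minimum is -25/3 at x = 2.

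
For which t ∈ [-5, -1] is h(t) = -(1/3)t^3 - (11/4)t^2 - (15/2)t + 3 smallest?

-1

The derivative is -t^2 - (11/2)t - 15/2, which vanishes at t = -3 and t = -5/2.
Compare values at every candidate in [-5, -1]: h(-5) = 161/12; h(-3) = 39/4; h(-5/2) = 469/48; h(-1) = 97/12.
So the minimum is h(-1) = 97/12.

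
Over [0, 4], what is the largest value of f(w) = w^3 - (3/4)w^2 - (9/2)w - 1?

Differentiating, f'(w) = 3w^2 - (3/2)w - 9/2; whose only zero in [0, 4] is w = 3/2.
Evaluating at the critical points and endpoints: f(0) = -1, f(3/2) = -97/16, f(4) = 33.
The maximum over the interval is 33, attained at w = 4.

33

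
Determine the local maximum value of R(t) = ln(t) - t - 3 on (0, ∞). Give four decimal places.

R'(t) = 1/t − 1 = 0 gives t = 1.
R''(t) = -1/t², which is negative for t > 0, so this is a local maximum.
R(1) = 1·ln(1) - 1 - 3 ≈ -4.0000.

-4.0000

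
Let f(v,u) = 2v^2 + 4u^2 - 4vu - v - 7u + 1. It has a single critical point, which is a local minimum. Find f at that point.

-57/8

∂f/∂v = 4v - 4u - 1 = 0 and ∂f/∂u = -4v + 8u - 7 = 0, so (v, u) = (9/4, 2).
The Hessian has f_{vv} = 4, f_{uu} = 8, f_{vu} = -4, giving D = 16 > 0 with f_{vv} > 0, so the point is a local minimum.
f(9/4, 2) = -57/8.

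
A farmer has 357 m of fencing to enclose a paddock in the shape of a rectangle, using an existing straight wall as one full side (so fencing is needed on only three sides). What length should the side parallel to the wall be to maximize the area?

Let the sides perpendicular to the wall have length x and the parallel side y, so 2x + y = 357 and the area is A = xy = x(357 − 2x).
A'(x) = 357 − 4x = 0 gives x = 357/4, and A''(x) = −4 < 0 confirms a maximum.
Then y = 357 − 2·357/4 = 357/2 and A = 127449/8.

357/2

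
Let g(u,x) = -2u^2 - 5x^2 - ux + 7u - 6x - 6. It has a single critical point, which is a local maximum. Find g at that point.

125/39

∂g/∂u = -4u - x + 7 = 0 and ∂g/∂x = -u - 10x - 6 = 0, so (u, x) = (76/39, -31/39).
The Hessian has g_{uu} = -4, g_{xx} = -10, g_{ux} = -1, giving D = 39 > 0 with g_{uu} < 0, so the point is a local maximum.
g(76/39, -31/39) = 125/39.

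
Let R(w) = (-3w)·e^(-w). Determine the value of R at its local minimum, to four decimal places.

By the product rule, R'(w) = (3w - 3)·e^(-w). Since e^(-w) > 0, the only critical point is w = 1.
R''(1) has the same sign as 3 > 0, so this is a local minimum.
R(1) = (-3)·e^(-1) ≈ -1.1036.

-1.1036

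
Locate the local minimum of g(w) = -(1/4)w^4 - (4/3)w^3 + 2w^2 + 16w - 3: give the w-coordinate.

g'(w) = -w^3 - 4w^2 + 4w + 16. Setting g'(w) = 0 gives w ∈ {-4, -2, 2}.
Second-derivative test with g''(w) = -3w^2 - 8w + 4: g''(-4) = -12 < 0 ⇒ local maximum; g''(-2) = 8 > 0 ⇒ local minimum; g''(2) = -24 < 0 ⇒ local maximum.
The local minimum is g(-2) = -61/3.

-2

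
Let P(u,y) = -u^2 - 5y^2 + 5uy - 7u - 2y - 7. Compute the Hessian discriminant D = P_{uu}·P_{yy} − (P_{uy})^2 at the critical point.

-5

∂P/∂u = -2u + 5y - 7 = 0 and ∂P/∂y = 5u - 10y - 2 = 0, so (u, y) = (16, 39/5).
The Hessian has P_{uu} = -2, P_{yy} = -10, P_{uy} = 5, giving D = -5 < 0, so the point is a saddle point.
D = (-2)·(-10) − (5)^2 = -5.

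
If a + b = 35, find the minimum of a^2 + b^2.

With a + b = 35, a^2 + b^2 = a^2 + (35 − a)^2.
The derivative 2a − 2(35 − a) = 4a − 70 vanishes at a = 35/2; second derivative 4 > 0, a minimum.
The minimum is 2·(35/2)^2 = 1225/2.

1225/2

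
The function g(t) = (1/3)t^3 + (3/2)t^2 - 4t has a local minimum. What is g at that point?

-13/6

g'(t) = t^2 + 3t - 4. Setting g'(t) = 0 gives t ∈ {-4, 1}.
Second-derivative test with g''(t) = 2t + 3: g''(-4) = -5 < 0 ⇒ local maximum; g''(1) = 5 > 0 ⇒ local minimum.
So the local minimum value is g(1) = -13/6.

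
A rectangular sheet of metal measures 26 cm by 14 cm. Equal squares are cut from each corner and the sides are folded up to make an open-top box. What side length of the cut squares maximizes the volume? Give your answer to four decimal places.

With cut size x, the volume is V(x) = x(26 − 2x)(14 − 2x) for 0 < x < 7.
V'(x) = 12x^2 − 160x + 364. Setting V'(x) = 0 gives x ≈ 2.9102 (the root in (0, 7)).
V''(x) = 24x − 160 is negative there, so this is the maximum; V ≈ 480.3607.

2.9102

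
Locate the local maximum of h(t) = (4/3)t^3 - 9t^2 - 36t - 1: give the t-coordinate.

Critical points: h'(t) = 4t^2 - 18t - 36 vanishes at t = -3/2, 6.
Second-derivative test with h''(t) = 8t - 18: h''(-3/2) = -30 < 0 ⇒ local maximum; h''(6) = 30 > 0 ⇒ local minimum.
So the local maximum value is h(-3/2) = 113/4.

-3/2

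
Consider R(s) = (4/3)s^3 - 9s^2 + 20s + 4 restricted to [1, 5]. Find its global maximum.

R'(s) = 4s^2 - 18s + 20, which vanishes at s = 2 and s = 5/2.
Candidates: R(1) = 49/3, R(2) = 56/3, R(5/2) = 223/12, R(5) = 137/3.
The maximum over the interval is 137/3, attained at s = 5.

137/3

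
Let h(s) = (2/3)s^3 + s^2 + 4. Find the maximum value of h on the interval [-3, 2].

40/3

The derivative is 2s^2 + 2s, which vanishes at s = -1 and s = 0.
Candidates: h(-3) = -5, h(-1) = 13/3, h(0) = 4, h(2) = 40/3.
Hence the absolute maximum is 40/3 at s = 2.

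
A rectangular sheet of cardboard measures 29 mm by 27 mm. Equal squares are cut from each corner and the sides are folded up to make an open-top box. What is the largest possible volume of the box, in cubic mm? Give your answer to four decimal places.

1621.4119

With cut size x, the volume is V(x) = x(29 − 2x)(27 − 2x) for 0 < x < 13.5.
V'(x) = 12x^2 − 224x + 783. Setting V'(x) = 0 gives x ≈ 4.6577 (the root in (0, 13.5)).
V''(x) = 24x − 224 is negative there, so this is the maximum; V ≈ 1621.4119.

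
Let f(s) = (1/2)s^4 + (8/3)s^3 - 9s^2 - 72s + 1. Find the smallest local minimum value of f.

-367/2

f'(s) = 2s^3 + 8s^2 - 18s - 72. Setting f'(s) = 0 gives s ∈ {-4, -3, 3}.
f''(s) = 6s^2 + 16s - 18. f''(-4) = 14 > 0 ⇒ local minimum; f''(-3) = -12 < 0 ⇒ local maximum; f''(3) = 84 > 0 ⇒ local minimum.
The smallest local minimum is f(3) = -367/2.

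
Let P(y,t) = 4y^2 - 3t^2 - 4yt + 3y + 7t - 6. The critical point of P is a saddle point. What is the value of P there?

∂P/∂y = 8y - 4t + 3 = 0 and ∂P/∂t = -4y - 6t + 7 = 0, so (y, t) = (5/32, 17/16).
The Hessian has P_{yy} = 8, P_{tt} = -6, P_{yt} = -4, giving D = -64 < 0, so the point is a saddle point.
P(5/32, 17/16) = -131/64.

-131/64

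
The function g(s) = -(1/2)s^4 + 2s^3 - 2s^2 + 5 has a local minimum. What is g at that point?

9/2

Critical points: g'(s) = -2s^3 + 6s^2 - 4s vanishes at s = 0, 1, 2.
Since g''(s) = -6s^2 + 12s - 4, we get g''(0) = -4 < 0 ⇒ local maximum; g''(1) = 2 > 0 ⇒ local minimum; g''(2) = -4 < 0 ⇒ local maximum.
The local minimum is g(1) = 9/2.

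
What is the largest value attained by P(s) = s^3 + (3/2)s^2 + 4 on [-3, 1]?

The derivative is 3s^2 + 3s, which vanishes at s = -1 and s = 0.
Candidates: P(-3) = -19/2; P(-1) = 9/2; P(0) = 4; P(1) = 13/2.
So the maximum is P(1) = 13/2.

13/2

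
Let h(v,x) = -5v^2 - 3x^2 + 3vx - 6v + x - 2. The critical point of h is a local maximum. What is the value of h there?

-7/51

∂h/∂v = -10v + 3x - 6 = 0 and ∂h/∂x = 3v - 6x + 1 = 0, so (v, x) = (-11/17, -8/51).
The Hessian has h_{vv} = -10, h_{xx} = -6, h_{vx} = 3, giving D = 51 > 0 with h_{vv} < 0, so the point is a local maximum.
h(-11/17, -8/51) = -7/51.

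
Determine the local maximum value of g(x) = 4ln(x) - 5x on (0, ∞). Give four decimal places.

-4.8926

g'(x) = 4/x − 5 = 0 gives x = 4/5.
g''(x) = -4/x², which is negative for x > 0, so this is a local maximum.
g(4/5) = 4·ln(4/5) - 4 ≈ -4.8926.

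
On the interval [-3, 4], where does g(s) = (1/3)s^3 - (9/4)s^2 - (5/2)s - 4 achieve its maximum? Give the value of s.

The derivative is s^2 - (9/2)s - 5/2, whose only zero in [-3, 4] is s = -1/2.
Evaluating at the critical points and endpoints: g(-3) = -103/4,  g(-1/2) = -161/48,  g(4) = -86/3.
Hence the absolute maximum is -161/48 at s = -1/2.

-1/2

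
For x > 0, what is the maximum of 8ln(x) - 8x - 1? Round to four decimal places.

-9.0000

P'(x) = 8/x − 8 = 0 gives x = 1.
P''(x) = -8/x², which is negative for x > 0, so this is a local maximum.
P(1) = 8·ln(1) - 8 - 1 ≈ -9.0000.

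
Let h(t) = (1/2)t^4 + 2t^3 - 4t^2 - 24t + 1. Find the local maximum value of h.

25

h'(t) = 2t^3 + 6t^2 - 8t - 24. Setting h'(t) = 0 gives t ∈ {-3, -2, 2}.
h''(t) = 6t^2 + 12t - 8. h''(-3) = 10 > 0 ⇒ local minimum; h''(-2) = -8 < 0 ⇒ local maximum; h''(2) = 40 > 0 ⇒ local minimum.
The local maximum is h(-2) = 25.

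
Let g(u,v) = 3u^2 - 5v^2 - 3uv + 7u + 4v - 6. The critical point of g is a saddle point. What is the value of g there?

∂g/∂u = 6u - 3v + 7 = 0 and ∂g/∂v = -3u - 10v + 4 = 0, so (u, v) = (-58/69, 15/23).
The Hessian has g_{uu} = 6, g_{vv} = -10, g_{uv} = -3, giving D = -69 < 0, so the point is a saddle point.
g(-58/69, 15/23) = -527/69.

-527/69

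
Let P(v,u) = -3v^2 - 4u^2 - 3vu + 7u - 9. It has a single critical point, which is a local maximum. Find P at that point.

-68/13

∂P/∂v = -6v - 3u = 0 and ∂P/∂u = -3v - 8u + 7 = 0, so (v, u) = (-7/13, 14/13).
The Hessian has P_{vv} = -6, P_{uu} = -8, P_{vu} = -3, giving D = 39 > 0 with P_{vv} < 0, so the point is a local maximum.
P(-7/13, 14/13) = -68/13.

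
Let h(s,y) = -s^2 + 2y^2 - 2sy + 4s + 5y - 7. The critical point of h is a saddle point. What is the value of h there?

-37/12

∂h/∂s = -2s - 2y + 4 = 0 and ∂h/∂y = -2s + 4y + 5 = 0, so (s, y) = (13/6, -1/6).
The Hessian has h_{ss} = -2, h_{yy} = 4, h_{sy} = -2, giving D = -12 < 0, so the point is a saddle point.
h(13/6, -1/6) = -37/12.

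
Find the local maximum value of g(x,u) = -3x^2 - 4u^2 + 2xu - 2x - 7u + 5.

411/44

∂g/∂x = -6x + 2u - 2 = 0 and ∂g/∂u = 2x - 8u - 7 = 0, so (x, u) = (-15/22, -23/22).
The Hessian has g_{xx} = -6, g_{uu} = -8, g_{xu} = 2, giving D = 44 > 0 with g_{xx} < 0, so the point is a local maximum.
g(-15/22, -23/22) = 411/44.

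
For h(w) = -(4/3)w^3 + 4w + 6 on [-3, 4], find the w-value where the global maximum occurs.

The derivative is -4w^2 + 4, which vanishes at w = -1 and w = 1.
Evaluating at the critical points and endpoints: h(-3) = 30, h(-1) = 10/3, h(1) = 26/3, h(4) = -190/3.
So the maximum is h(-3) = 30.

-3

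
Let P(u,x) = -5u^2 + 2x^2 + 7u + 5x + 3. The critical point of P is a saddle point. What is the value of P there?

93/40

∂P/∂u = -10u + 7 = 0 and ∂P/∂x = 4x + 5 = 0, so (u, x) = (7/10, -5/4).
The Hessian has P_{uu} = -10, P_{xx} = 4, P_{ux} = 0, giving D = -40 < 0, so the point is a saddle point.
P(7/10, -5/4) = 93/40.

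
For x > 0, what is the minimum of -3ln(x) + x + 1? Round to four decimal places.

0.7042

P'(x) = -3/x + 1 = 0 gives x = 3.
P''(x) = 3/x², which is positive for x > 0, so this is a local minimum.
P(3) = -3·ln(3) + 3 + 1 ≈ 0.7042.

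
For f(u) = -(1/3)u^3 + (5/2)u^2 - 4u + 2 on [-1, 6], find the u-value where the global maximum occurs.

-1

f'(u) = -u^2 + 5u - 4, which vanishes at u = 1 and u = 4.
Candidates: f(-1) = 53/6,  f(1) = 1/6,  f(4) = 14/3,  f(6) = -4.
The maximum over the interval is 53/6, attained at u = -1.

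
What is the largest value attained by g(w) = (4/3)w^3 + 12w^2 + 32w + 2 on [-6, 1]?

Differentiating, g'(w) = 4w^2 + 24w + 32; which vanishes at w = -4 and w = -2.
Evaluating at the critical points and endpoints: g(-6) = -46, g(-4) = -58/3, g(-2) = -74/3, g(1) = 142/3.
Hence the absolute maximum is 142/3 at w = 1.

142/3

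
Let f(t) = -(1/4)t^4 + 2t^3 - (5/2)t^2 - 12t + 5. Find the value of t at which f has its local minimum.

f'(t) = -t^3 + 6t^2 - 5t - 12. Setting f'(t) = 0 gives t ∈ {-1, 3, 4}.
f''(t) = -3t^2 + 12t - 5. f''(-1) = -20 < 0 ⇒ local maximum; f''(3) = 4 > 0 ⇒ local minimum; f''(4) = -5 < 0 ⇒ local maximum.
The local minimum is f(3) = -79/4.

3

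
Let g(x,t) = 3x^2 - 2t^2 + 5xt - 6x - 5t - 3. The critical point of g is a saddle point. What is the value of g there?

∂g/∂x = 6x + 5t - 6 = 0 and ∂g/∂t = 5x - 4t - 5 = 0, so (x, t) = (1, 0).
The Hessian has g_{xx} = 6, g_{tt} = -4, g_{xt} = 5, giving D = -49 < 0, so the point is a saddle point.
g(1, 0) = -6.

-6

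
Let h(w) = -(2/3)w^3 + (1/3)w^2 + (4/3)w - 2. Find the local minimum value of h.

h'(w) = -2w^2 + (2/3)w + 4/3 = 0 at w = -2/3, 1.
Since h''(w) = -4w + 2/3, we get h''(-2/3) = 10/3 > 0 ⇒ local minimum; h''(1) = -10/3 < 0 ⇒ local maximum.
The local minimum is h(-2/3) = -206/81.

-206/81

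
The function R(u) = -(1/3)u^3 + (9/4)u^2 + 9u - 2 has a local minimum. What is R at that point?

-149/16

R'(u) = -u^2 + (9/2)u + 9. Setting R'(u) = 0 gives u ∈ {-3/2, 6}.
R''(u) = -2u + 9/2. R''(-3/2) = 15/2 > 0 ⇒ local minimum; R''(6) = -15/2 < 0 ⇒ local maximum.
So the local minimum value is R(-3/2) = -149/16.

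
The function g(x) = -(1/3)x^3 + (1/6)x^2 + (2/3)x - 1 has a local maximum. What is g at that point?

Critical points: g'(x) = -x^2 + (1/3)x + 2/3 vanishes at x = -2/3, 1.
Second-derivative test with g''(x) = -2x + 1/3: g''(-2/3) = 5/3 > 0 ⇒ local minimum; g''(1) = -5/3 < 0 ⇒ local maximum.
Thus g has its local maximum at x = 1, with value -1/2.

-1/2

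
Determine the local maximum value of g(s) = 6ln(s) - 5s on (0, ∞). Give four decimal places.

g'(s) = 6/s − 5 = 0 gives s = 6/5.
g''(s) = -6/s², which is negative for s > 0, so this is a local maximum.
g(6/5) = 6·ln(6/5) - 6 ≈ -4.9061.

-4.9061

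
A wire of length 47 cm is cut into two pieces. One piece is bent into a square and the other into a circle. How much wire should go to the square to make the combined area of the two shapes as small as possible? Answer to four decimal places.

26.3247

Let x be the length used for the square. Square side x/4; circle radius (47−x)/(2π).
A(x) = (x/4)² + π·((47−x)/(2π))² = x²/16 + (47−x)²/(4π) for 0 ≤ x ≤ 47. A'(x) = x/8 − (47−x)/(2π) = 0 gives x = 4·47/(π+4) ≈ 26.3247.
A'' = 1/8 + 1/(2π) > 0, so this gives the minimum combined area; x ≈ 26.3247 cm to the square.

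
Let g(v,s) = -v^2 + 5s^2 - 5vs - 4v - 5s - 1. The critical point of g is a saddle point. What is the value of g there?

∂g/∂v = -2v - 5s - 4 = 0 and ∂g/∂s = -5v + 10s - 5 = 0, so (v, s) = (-13/9, -2/9).
The Hessian has g_{vv} = -2, g_{ss} = 10, g_{vs} = -5, giving D = -45 < 0, so the point is a saddle point.
g(-13/9, -2/9) = 22/9.

22/9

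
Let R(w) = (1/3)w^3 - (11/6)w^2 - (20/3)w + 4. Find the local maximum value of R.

R'(w) = w^2 - (11/3)w - 20/3 = 0 at w = -4/3, 5.
Second-derivative test with R''(w) = 2w - 11/3: R''(-4/3) = -19/3 < 0 ⇒ local maximum; R''(5) = 19/3 > 0 ⇒ local minimum.
The local maximum is R(-4/3) = 716/81.

716/81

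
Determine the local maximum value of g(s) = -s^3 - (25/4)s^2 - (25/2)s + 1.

g'(s) = -3s^2 - (25/2)s - 25/2 = 0 at s = -5/2, -5/3.
Since g''(s) = -6s - 25/2, we get g''(-5/2) = 5/2 > 0 ⇒ local minimum; g''(-5/3) = -5/2 < 0 ⇒ local maximum.
Thus g has its local maximum at s = -5/3, with value 983/108.

983/108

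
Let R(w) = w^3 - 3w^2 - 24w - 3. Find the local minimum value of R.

Critical points: R'(w) = 3w^2 - 6w - 24 vanishes at w = -2, 4.
Since R''(w) = 6w - 6, we get R''(-2) = -18 < 0 ⇒ local maximum; R''(4) = 18 > 0 ⇒ local minimum.
Thus R has its local minimum at w = 4, with value -83.

-83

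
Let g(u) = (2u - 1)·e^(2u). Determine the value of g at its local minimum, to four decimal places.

-1.0000

By the product rule, g'(u) = (4u)·e^(2u). Since e^(2u) > 0, the only critical point is u = 0.
g''(0) has the same sign as 4 > 0, so this is a local minimum.
g(0) = (-1)·e^(0) ≈ -1.0000.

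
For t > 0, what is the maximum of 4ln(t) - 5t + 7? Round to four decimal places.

P'(t) = 4/t − 5 = 0 gives t = 4/5.
P''(t) = -4/t², which is negative for t > 0, so this is a local maximum.
P(4/5) = 4·ln(4/5) - 4 + 7 ≈ 2.1074.

2.1074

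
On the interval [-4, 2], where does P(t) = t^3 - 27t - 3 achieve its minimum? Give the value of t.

The derivative is 3t^2 - 27, whose only zero in [-4, 2] is t = -3.
Compare values at every candidate in [-4, 2]: P(-4) = 41,  P(-3) = 51,  P(2) = -49.
The minimum over the interval is -49, attained at t = 2.

2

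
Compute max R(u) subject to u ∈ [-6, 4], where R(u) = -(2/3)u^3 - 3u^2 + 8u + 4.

R'(u) = -2u^2 - 6u + 8, which vanishes at u = -4 and u = 1.
Compare values at every candidate in [-6, 4]: R(-6) = -8; R(-4) = -100/3; R(1) = 25/3; R(4) = -164/3.
Hence the absolute maximum is 25/3 at u = 1.

25/3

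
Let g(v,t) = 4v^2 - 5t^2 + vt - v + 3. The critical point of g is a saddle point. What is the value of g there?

238/81

∂g/∂v = 8v + t - 1 = 0 and ∂g/∂t = v - 10t = 0, so (v, t) = (10/81, 1/81).
The Hessian has g_{vv} = 8, g_{tt} = -10, g_{vt} = 1, giving D = -81 < 0, so the point is a saddle point.
g(10/81, 1/81) = 238/81.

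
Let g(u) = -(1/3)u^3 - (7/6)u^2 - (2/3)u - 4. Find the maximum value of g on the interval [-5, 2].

71/6

g'(u) = -u^2 - (7/3)u - 2/3, which vanishes at u = -2 and u = -1/3.
Evaluating at the critical points and endpoints: g(-5) = 71/6; g(-2) = -14/3; g(-1/3) = -631/162; g(2) = -38/3.
The maximum over the interval is 71/6, attained at u = -5.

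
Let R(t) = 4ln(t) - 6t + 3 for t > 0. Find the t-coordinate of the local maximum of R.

R'(t) = 4/t − 6 = 0 gives t = 2/3.
R''(t) = -4/t², which is negative for t > 0, so this is a local maximum.
R(2/3) = 4·ln(2/3) - 4 + 3 ≈ -2.6219.

2/3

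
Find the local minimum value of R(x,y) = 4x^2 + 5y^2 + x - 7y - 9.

-921/80

∂R/∂x = 8x + 1 = 0 and ∂R/∂y = 10y - 7 = 0, so (x, y) = (-1/8, 7/10).
The Hessian has R_{xx} = 8, R_{yy} = 10, R_{xy} = 0, giving D = 80 > 0 with R_{xx} > 0, so the point is a local minimum.
R(-1/8, 7/10) = -921/80.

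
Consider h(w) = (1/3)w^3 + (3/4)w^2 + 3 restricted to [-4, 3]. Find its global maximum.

Differentiating, h'(w) = w^2 + (3/2)w; which vanishes at w = -3/2 and w = 0.
Compare values at every candidate in [-4, 3]: h(-4) = -19/3, h(-3/2) = 57/16, h(0) = 3, h(3) = 75/4.
So the maximum is h(3) = 75/4.

75/4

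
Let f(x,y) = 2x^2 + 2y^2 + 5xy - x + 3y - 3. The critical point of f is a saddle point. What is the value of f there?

8/9

∂f/∂x = 4x + 5y - 1 = 0 and ∂f/∂y = 5x + 4y + 3 = 0, so (x, y) = (-19/9, 17/9).
The Hessian has f_{xx} = 4, f_{yy} = 4, f_{xy} = 5, giving D = -9 < 0, so the point is a saddle point.
f(-19/9, 17/9) = 8/9.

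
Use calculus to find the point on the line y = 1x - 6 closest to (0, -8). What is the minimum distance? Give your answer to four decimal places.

1.4142

Minimize D(x)^2 = (x + 0)^2 + (x + 2)^2.
d/dx[D^2] = 2(x + 0) + 2·1·(x + 2) = 0 ⇒ x = -1.
Then y = -7 and the distance is √(2) ≈ 1.4142.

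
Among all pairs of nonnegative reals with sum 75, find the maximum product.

5625/4

With x + y = 75, the product is P(x) = x(75 − x).
P'(x) = 75 − 2x = 0 gives x = 75/2; P'' = −2 < 0, so this is the maximum.
P = 75/2·75/2 = 5625/4.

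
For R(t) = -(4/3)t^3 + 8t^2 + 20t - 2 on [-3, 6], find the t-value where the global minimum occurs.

The derivative is -4t^2 + 16t + 20, which vanishes at t = -1 and t = 5.
Compare values at every candidate in [-3, 6]: R(-3) = 46,  R(-1) = -38/3,  R(5) = 394/3,  R(6) = 118.
The minimum over the interval is -38/3, attained at t = -1.

-1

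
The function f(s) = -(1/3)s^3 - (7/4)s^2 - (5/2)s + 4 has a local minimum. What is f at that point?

217/48

f'(s) = -s^2 - (7/2)s - 5/2 = 0 at s = -5/2, -1.
Since f''(s) = -2s - 7/2, we get f''(-5/2) = 3/2 > 0 ⇒ local minimum; f''(-1) = -3/2 < 0 ⇒ local maximum.
Thus f has its local minimum at s = -5/2, with value 217/48.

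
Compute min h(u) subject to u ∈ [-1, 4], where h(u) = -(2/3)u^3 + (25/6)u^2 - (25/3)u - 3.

Differentiating, h'(u) = -2u^2 + (25/3)u - 25/3; which vanishes at u = 5/3 and u = 5/2.
Compare values at every candidate in [-1, 4]: h(-1) = 61/6,  h(5/3) = -1361/162,  h(5/2) = -197/24,  h(4) = -37/3.
So the minimum is h(4) = -37/3.

-37/3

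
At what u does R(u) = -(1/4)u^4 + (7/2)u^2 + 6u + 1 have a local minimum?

R'(u) = -u^3 + 7u + 6. Setting R'(u) = 0 gives u ∈ {-2, -1, 3}.
Second-derivative test with R''(u) = -3u^2 + 7: R''(-2) = -5 < 0 ⇒ local maximum; R''(-1) = 4 > 0 ⇒ local minimum; R''(3) = -20 < 0 ⇒ local maximum.
Thus R has its local minimum at u = -1, with value -7/4.

-1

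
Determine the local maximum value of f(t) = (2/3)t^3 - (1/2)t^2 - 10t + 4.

50/3

f'(t) = 2t^2 - t - 10 = 0 at t = -2, 5/2.
f''(t) = 4t - 1. f''(-2) = -9 < 0 ⇒ local maximum; f''(5/2) = 9 > 0 ⇒ local minimum.
Thus f has its local maximum at t = -2, with value 50/3.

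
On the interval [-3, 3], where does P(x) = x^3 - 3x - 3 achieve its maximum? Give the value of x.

The derivative is 3x^2 - 3, which vanishes at x = -1 and x = 1.
Candidates: P(-3) = -21,  P(-1) = -1,  P(1) = -5,  P(3) = 15.
The maximum over the interval is 15, attained at x = 3.

3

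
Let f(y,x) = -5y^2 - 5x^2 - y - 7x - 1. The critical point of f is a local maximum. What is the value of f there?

∂f/∂y = -10y - 1 = 0 and ∂f/∂x = -10x - 7 = 0, so (y, x) = (-1/10, -7/10).
The Hessian has f_{yy} = -10, f_{xx} = -10, f_{yx} = 0, giving D = 100 > 0 with f_{yy} < 0, so the point is a local maximum.
f(-1/10, -7/10) = 3/2.

3/2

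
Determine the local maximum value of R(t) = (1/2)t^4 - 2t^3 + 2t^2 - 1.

R'(t) = 2t^3 - 6t^2 + 4t = 0 at t = 0, 1, 2.
R''(t) = 6t^2 - 12t + 4. R''(0) = 4 > 0 ⇒ local minimum; R''(1) = -2 < 0 ⇒ local maximum; R''(2) = 4 > 0 ⇒ local minimum.
The local maximum is R(1) = -1/2.

-1/2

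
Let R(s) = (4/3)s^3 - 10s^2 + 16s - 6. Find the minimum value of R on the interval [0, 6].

The derivative is 4s^2 - 20s + 16, which vanishes at s = 1 and s = 4.
Compare values at every candidate in [0, 6]: R(0) = -6, R(1) = 4/3, R(4) = -50/3, R(6) = 18.
Hence the absolute minimum is -50/3 at s = 4.

-50/3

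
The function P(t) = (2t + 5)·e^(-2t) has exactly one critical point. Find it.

-2

P'(t) = 2·e^(-2t) + (2t + 5)·(-2)·e^(-2t) = (-4t - 8)·e^(-2t). Since e^(-2t) > 0, the only critical point is t = -2.
P''(-2) has the same sign as -4 < 0, so this is a local maximum.
P(-2) = (1)·e^(4) ≈ 54.5982.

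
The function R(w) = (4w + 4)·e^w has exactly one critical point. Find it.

R'(w) = 4·e^w + (4w + 4)·1·e^w = (4w + 8)·e^w. Since e^w > 0, the only critical point is w = -2.
R''(-2) has the same sign as 4 > 0, so this is a local minimum.
R(-2) = (-4)·e^(-2) ≈ -0.5413.

-2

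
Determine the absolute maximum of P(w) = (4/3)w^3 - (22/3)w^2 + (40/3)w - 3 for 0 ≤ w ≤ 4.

55/3

Differentiating, P'(w) = 4w^2 - (44/3)w + 40/3; which vanishes at w = 5/3 and w = 2.
Evaluating at the critical points and endpoints: P(0) = -3,  P(5/3) = 407/81,  P(2) = 5,  P(4) = 55/3.
Hence the absolute maximum is 55/3 at w = 4.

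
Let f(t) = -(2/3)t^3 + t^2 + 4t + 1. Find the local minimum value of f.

f'(t) = -2t^2 + 2t + 4 = 0 at t = -1, 2.
Second-derivative test with f''(t) = -4t + 2: f''(-1) = 6 > 0 ⇒ local minimum; f''(2) = -6 < 0 ⇒ local maximum.
Thus f has its local minimum at t = -1, with value -4/3.

-4/3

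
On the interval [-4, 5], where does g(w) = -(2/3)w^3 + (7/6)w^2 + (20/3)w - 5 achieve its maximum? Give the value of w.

g'(w) = -2w^2 + (7/3)w + 20/3, which vanishes at w = -4/3 and w = 5/2.
Compare values at every candidate in [-4, 5]: g(-4) = 89/3, g(-4/3) = -829/81, g(5/2) = 205/24, g(5) = -155/6.
Hence the absolute maximum is 89/3 at w = -4.

-4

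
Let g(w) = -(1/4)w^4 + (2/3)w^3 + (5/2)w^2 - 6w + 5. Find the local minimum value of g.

g'(w) = -w^3 + 2w^2 + 5w - 6 = 0 at w = -2, 1, 3.
Since g''(w) = -3w^2 + 4w + 5, we get g''(-2) = -15 < 0 ⇒ local maximum; g''(1) = 6 > 0 ⇒ local minimum; g''(3) = -10 < 0 ⇒ local maximum.
Thus g has its local minimum at w = 1, with value 23/12.

23/12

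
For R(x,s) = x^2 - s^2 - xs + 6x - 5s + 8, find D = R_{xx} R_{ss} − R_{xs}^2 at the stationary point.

-5

∂R/∂x = 2x - s + 6 = 0 and ∂R/∂s = -x - 2s - 5 = 0, so (x, s) = (-17/5, -4/5).
The Hessian has R_{xx} = 2, R_{ss} = -2, R_{xs} = -1, giving D = -5 < 0, so the point is a saddle point.
D = (2)·(-2) − (-1)^2 = -5.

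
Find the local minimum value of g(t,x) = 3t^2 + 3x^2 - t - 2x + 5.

55/12

∂g/∂t = 6t - 1 = 0 and ∂g/∂x = 6x - 2 = 0, so (t, x) = (1/6, 1/3).
The Hessian has g_{tt} = 6, g_{xx} = 6, g_{tx} = 0, giving D = 36 > 0 with g_{tt} > 0, so the point is a local minimum.
g(1/6, 1/3) = 55/12.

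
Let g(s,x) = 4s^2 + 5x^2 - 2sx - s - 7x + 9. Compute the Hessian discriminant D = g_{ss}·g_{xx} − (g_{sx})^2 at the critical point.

∂g/∂s = 8s - 2x - 1 = 0 and ∂g/∂x = -2s + 10x - 7 = 0, so (s, x) = (6/19, 29/38).
The Hessian has g_{ss} = 8, g_{xx} = 10, g_{sx} = -2, giving D = 76 > 0 with g_{ss} > 0, so the point is a local minimum.
D = (8)·(10) − (-2)^2 = 76.

76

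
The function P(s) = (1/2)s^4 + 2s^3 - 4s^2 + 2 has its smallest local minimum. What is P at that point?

-62

P'(s) = 2s^3 + 6s^2 - 8s = 0 at s = -4, 0, 1.
Since P''(s) = 6s^2 + 12s - 8, we get P''(-4) = 40 > 0 ⇒ local minimum; P''(0) = -8 < 0 ⇒ local maximum; P''(1) = 10 > 0 ⇒ local minimum.
The smallest local minimum is P(-4) = -62.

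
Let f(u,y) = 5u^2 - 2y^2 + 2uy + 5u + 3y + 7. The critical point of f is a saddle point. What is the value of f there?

273/44

∂f/∂u = 10u + 2y + 5 = 0 and ∂f/∂y = 2u - 4y + 3 = 0, so (u, y) = (-13/22, 5/11).
The Hessian has f_{uu} = 10, f_{yy} = -4, f_{uy} = 2, giving D = -44 < 0, so the point is a saddle point.
f(-13/22, 5/11) = 273/44.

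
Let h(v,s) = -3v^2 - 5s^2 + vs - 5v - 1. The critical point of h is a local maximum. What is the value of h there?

66/59

∂h/∂v = -6v + s - 5 = 0 and ∂h/∂s = v - 10s = 0, so (v, s) = (-50/59, -5/59).
The Hessian has h_{vv} = -6, h_{ss} = -10, h_{vs} = 1, giving D = 59 > 0 with h_{vv} < 0, so the point is a local maximum.
h(-50/59, -5/59) = 66/59.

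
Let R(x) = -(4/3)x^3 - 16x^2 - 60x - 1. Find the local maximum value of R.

Critical points: R'(x) = -4x^2 - 32x - 60 vanishes at x = -5, -3.
Second-derivative test with R''(x) = -8x - 32: R''(-5) = 8 > 0 ⇒ local minimum; R''(-3) = -8 < 0 ⇒ local maximum.
The local maximum is R(-3) = 71.

71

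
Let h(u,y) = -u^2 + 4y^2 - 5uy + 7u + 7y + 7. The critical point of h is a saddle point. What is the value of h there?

∂h/∂u = -2u - 5y + 7 = 0 and ∂h/∂y = -5u + 8y + 7 = 0, so (u, y) = (91/41, 21/41).
The Hessian has h_{uu} = -2, h_{yy} = 8, h_{uy} = -5, giving D = -41 < 0, so the point is a saddle point.
h(91/41, 21/41) = 679/41.

679/41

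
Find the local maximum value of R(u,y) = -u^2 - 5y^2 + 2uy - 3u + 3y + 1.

∂R/∂u = -2u + 2y - 3 = 0 and ∂R/∂y = 2u - 10y + 3 = 0, so (u, y) = (-3/2, 0).
The Hessian has R_{uu} = -2, R_{yy} = -10, R_{uy} = 2, giving D = 16 > 0 with R_{uu} < 0, so the point is a local maximum.
R(-3/2, 0) = 13/4.

13/4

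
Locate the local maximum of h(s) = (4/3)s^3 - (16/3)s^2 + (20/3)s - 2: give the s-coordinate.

h'(s) = 4s^2 - (32/3)s + 20/3. Setting h'(s) = 0 gives s ∈ {1, 5/3}.
Second-derivative test with h''(s) = 8s - 32/3: h''(1) = -8/3 < 0 ⇒ local maximum; h''(5/3) = 8/3 > 0 ⇒ local minimum.
Thus h has its local maximum at s = 1, with value 2/3.

1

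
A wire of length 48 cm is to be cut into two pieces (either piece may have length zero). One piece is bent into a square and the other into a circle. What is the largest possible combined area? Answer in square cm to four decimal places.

Let x be the length used for the square. Square side x/4; circle radius (48−x)/(2π).
A(x) = (x/4)² + π·((48−x)/(2π))² = x²/16 + (48−x)²/(4π) for 0 ≤ x ≤ 48. A'(x) = x/8 − (48−x)/(2π) = 0 gives x = 4·48/(π+4) ≈ 26.8848.
A'' > 0, so the interior critical point is a minimum; the maximum is at an endpoint. A(0) = 183.3465 and A(48) = 144.0000, so the largest area is 183.3465.

183.3465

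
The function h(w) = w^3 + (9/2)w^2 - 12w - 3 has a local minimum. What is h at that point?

-19/2

Critical points: h'(w) = 3w^2 + 9w - 12 vanishes at w = -4, 1.
Since h''(w) = 6w + 9, we get h''(-4) = -15 < 0 ⇒ local maximum; h''(1) = 15 > 0 ⇒ local minimum.
Thus h has its local minimum at w = 1, with value -19/2.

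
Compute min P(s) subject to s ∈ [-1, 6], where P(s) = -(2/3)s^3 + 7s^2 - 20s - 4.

-64/3

P'(s) = -2s^2 + 14s - 20, which vanishes at s = 2 and s = 5.
Compare values at every candidate in [-1, 6]: P(-1) = 71/3,  P(2) = -64/3,  P(5) = -37/3,  P(6) = -16.
The minimum over the interval is -64/3, attained at s = 2.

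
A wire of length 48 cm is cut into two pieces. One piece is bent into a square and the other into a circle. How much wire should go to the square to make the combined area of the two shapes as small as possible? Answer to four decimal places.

Let x be the length used for the square. Square side x/4; circle radius (48−x)/(2π).
A(x) = (x/4)² + π·((48−x)/(2π))² = x²/16 + (48−x)²/(4π) for 0 ≤ x ≤ 48. A'(x) = x/8 − (48−x)/(2π) = 0 gives x = 4·48/(π+4) ≈ 26.8848.
A'' = 1/8 + 1/(2π) > 0, so this gives the minimum combined area; x ≈ 26.8848 cm to the square.

26.8848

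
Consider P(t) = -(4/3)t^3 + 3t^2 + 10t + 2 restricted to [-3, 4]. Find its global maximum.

35

P'(t) = -4t^2 + 6t + 10, which vanishes at t = -1 and t = 5/2.
Compare values at every candidate in [-3, 4]: P(-3) = 35,  P(-1) = -11/3,  P(5/2) = 299/12,  P(4) = 14/3.
So the maximum is P(-3) = 35.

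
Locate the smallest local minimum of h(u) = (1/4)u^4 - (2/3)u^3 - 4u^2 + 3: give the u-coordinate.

4

Critical points: h'(u) = u^3 - 2u^2 - 8u vanishes at u = -2, 0, 4.
Since h''(u) = 3u^2 - 4u - 8, we get h''(-2) = 12 > 0 ⇒ local minimum; h''(0) = -8 < 0 ⇒ local maximum; h''(4) = 24 > 0 ⇒ local minimum.
The smallest local minimum is h(4) = -119/3.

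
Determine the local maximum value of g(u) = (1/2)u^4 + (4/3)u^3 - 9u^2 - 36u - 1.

97/3

Critical points: g'(u) = 2u^3 + 4u^2 - 18u - 36 vanishes at u = -3, -2, 3.
Since g''(u) = 6u^2 + 8u - 18, we get g''(-3) = 12 > 0 ⇒ local minimum; g''(-2) = -10 < 0 ⇒ local maximum; g''(3) = 60 > 0 ⇒ local minimum.
The local maximum is g(-2) = 97/3.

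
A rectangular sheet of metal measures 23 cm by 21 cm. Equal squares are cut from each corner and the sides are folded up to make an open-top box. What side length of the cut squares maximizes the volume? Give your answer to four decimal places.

With cut size x, the volume is V(x) = x(23 − 2x)(21 − 2x) for 0 < x < 10.5.
V'(x) = 12x^2 − 176x + 483. Setting V'(x) = 0 gives x ≈ 3.6553 (the root in (0, 10.5)).
V''(x) = 24x − 176 is negative there, so this is the maximum; V ≈ 785.0798.

3.6553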